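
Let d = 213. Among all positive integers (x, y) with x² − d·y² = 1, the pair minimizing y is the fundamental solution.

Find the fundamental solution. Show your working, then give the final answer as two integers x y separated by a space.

√213 = [14; 1,1,2,6,1,8,1,6,2,1,1,28, …], period ℓ=12 (even) → k=11
i=0: a=14 ⇒ p=14, q=1
i=1: a=1 ⇒ p=15, q=1
i=2: a=1 ⇒ p=29, q=2
i=3: a=2 ⇒ p=73, q=5
…
i=5: a=1 ⇒ p=540, q=37
i=6: a=8 ⇒ p=4787, q=328
i=7: a=1 ⇒ p=5327, q=365
i=8: a=6 ⇒ p=36749, q=2518
i=9: a=2 ⇒ p=78825, q=5401
i=10: a=1 ⇒ p=115574, q=7919
i=11: a=1 ⇒ p=194399, q=13320
(x₁, y₁) = (194399, 13320);  194399² − 213·13320² = 1 ✓

194399 13320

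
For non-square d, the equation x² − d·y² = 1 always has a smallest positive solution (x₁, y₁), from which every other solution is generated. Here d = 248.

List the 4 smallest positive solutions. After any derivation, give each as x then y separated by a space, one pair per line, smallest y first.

63 4
7937 504
999999 63500
125991937 8000496

d=248: √d = [15; 1,2,1,30] (ℓ=4, even), read p_3/q_3
k=0  a_k=15  p_k/q_k = 15/1
k=1  a_k=1  p_k/q_k = 16/1
k=2  a_k=2  p_k/q_k = 47/3
k=3  a_k=1  p_k/q_k = 63/4
fundamental: x₁=63, y₁=4  (since 3969 − 248·16 = 1)
(63+4√248)^2 = 7937 + 504√248
(63+4√248)^3 = 999999 + 63500√248
(63+4√248)^4 = 125991937 + 8000496√248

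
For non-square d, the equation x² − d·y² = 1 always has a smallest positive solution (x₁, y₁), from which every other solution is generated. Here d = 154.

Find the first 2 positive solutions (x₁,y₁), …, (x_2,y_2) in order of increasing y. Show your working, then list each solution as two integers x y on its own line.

21295 1716
906954049 73084440

√154 = [12; 2,2,3,1,2,1,3,2,2,24, …], period ℓ=10 (even) → k=9
a_0=12:  p_0=12·1+0=12,  q_0=12·0+1=1
…
a_3=3:  p_3=3·62+25=211,  q_3=3·5+2=17
a_4=1:  p_4=1·211+62=273,  q_4=1·17+5=22
a_5=2:  p_5=2·273+211=757,  q_5=2·22+17=61
a_6=1:  p_6=1·757+273=1030,  q_6=1·61+22=83
a_7=3:  p_7=3·1030+757=3847,  q_7=3·83+61=310
a_8=2:  p_8=2·3847+1030=8724,  q_8=2·310+83=703
a_9=2:  p_9=2·8724+3847=21295,  q_9=2·703+310=1716
fundamental: x₁=21295, y₁=1716  (since 453477025 − 154·2944656 = 1)
(x_2, y_2) = (21295·21295 + 154·1716·1716, 21295·1716 + 1716·21295) = (906954049, 73084440)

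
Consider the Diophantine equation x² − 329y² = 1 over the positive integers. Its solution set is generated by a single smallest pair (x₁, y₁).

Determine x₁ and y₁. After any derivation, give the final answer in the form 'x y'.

2376415 131016

[18; 7,4,2,1,1,4,1,1,2,4,7,36] for √329; ℓ=12 ⇒ convergent index 11
i=0: a=18 ⇒ p=18, q=1
i=1: a=7 ⇒ p=127, q=7
…
i=7: a=1 ⇒ p=16125, q=889
…
i=10: a=4 ⇒ p=328794, q=18127
i=11: a=7 ⇒ p=2376415, q=131016
fundamental: x₁=2376415, y₁=131016  (since 5647348252225 − 329·17165192256 = 1)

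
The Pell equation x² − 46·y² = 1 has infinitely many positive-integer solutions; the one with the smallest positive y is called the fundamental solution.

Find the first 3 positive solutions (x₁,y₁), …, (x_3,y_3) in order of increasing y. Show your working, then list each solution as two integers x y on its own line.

d=46: √d = [6; 1,3,1,1,2,6,2,1,1,3,1,12] (ℓ=12, even), read p_11/q_11
step 0: (6, 1)  from 6·(1,0) + (0,1)
step 1: (7, 1)  from 1·(6,1) + (1,0)
step 2: (27, 4)  from 3·(7,1) + (6,1)
step 3: (34, 5)  from 1·(27,4) + (7,1)
…
step 5: (156, 23)  from 2·(61,9) + (34,5)
…
step 7: (2150, 317)  from 2·(997,147) + (156,23)
…
step 10: (19038, 2807)  from 3·(5297,781) + (3147,464)
step 11: (24335, 3588)  from 1·(19038,2807) + (5297,781)
(x₁, y₁) = (24335, 3588);  24335² − 46·3588² = 1 ✓
n=2: (24335,3588)∘(24335,3588) = (24335·24335+46·3588·3588, 24335·3588+3588·24335) = (1184384449,174627960)
n=3: (1184384449,174627960)∘(24335,3588) = (24335·1184384449+46·3588·174627960, 24335·174627960+3588·1184384449) = (57643991108495,8499142809612)

24335 3588
1184384449 174627960
57643991108495 8499142809612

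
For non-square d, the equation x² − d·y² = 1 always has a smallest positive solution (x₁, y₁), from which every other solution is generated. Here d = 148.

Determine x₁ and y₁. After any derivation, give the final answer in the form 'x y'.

73 6

d=148: √d = [12; 6,24] (ℓ=2, even), read p_1/q_1
i=0: a=12 ⇒ p=12, q=1
i=1: a=6 ⇒ p=73, q=6
fundamental: x₁=73, y₁=6  (since 5329 − 148·36 = 1)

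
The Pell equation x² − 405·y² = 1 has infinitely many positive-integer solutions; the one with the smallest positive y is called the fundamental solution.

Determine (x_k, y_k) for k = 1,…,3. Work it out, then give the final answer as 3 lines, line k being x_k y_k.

d=405: √d = [20; 8,40] (ℓ=2, even), read p_1/q_1
k=0  a_k=20  p_k/q_k = 20/1
k=1  a_k=8  p_k/q_k = 161/8
→ (161, 8).  Check: 161²=25921, 405·8²=25920, difference 1.
k=2:  x_2 = 161·161+405·8·8 = 51841,  y_2 = 161·8+8·161 = 2576
k=3:  x_3 = 161·51841+405·8·2576 = 16692641,  y_3 = 161·2576+8·51841 = 829464

161 8
51841 2576
16692641 829464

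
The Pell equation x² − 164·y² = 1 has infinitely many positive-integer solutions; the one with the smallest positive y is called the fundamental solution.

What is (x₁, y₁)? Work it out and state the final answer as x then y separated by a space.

[12; 1,4,6,4,1,24] for √164; ℓ=6 ⇒ convergent index 5
i=0: a=12 ⇒ p=12, q=1
i=1: a=1 ⇒ p=13, q=1
i=2: a=4 ⇒ p=64, q=5
…
i=4: a=4 ⇒ p=1652, q=129
i=5: a=1 ⇒ p=2049, q=160
(x₁, y₁) = (2049, 160);  2049² − 164·160² = 1 ✓

2049 160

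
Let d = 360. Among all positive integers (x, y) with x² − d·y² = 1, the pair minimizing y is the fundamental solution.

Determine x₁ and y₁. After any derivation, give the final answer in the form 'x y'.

√360 = [18; 1,36, …], period ℓ=2 (even) → k=1
step 0: (18, 1)  from 18·(1,0) + (0,1)
step 1: (19, 1)  from 1·(18,1) + (1,0)
fundamental: x₁=19, y₁=1  (since 361 − 360·1 = 1)

19 1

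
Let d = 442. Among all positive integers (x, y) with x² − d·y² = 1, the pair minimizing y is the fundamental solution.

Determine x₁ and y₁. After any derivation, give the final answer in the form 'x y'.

[21; 42] for √442; ℓ=1 ⇒ convergent index 1
i=0: a=21 ⇒ p=21, q=1
i=1: a=42 ⇒ p=883, q=42
→ (883, 42).  Check: 883²=779689, 442·42²=779688, difference 1.

883 42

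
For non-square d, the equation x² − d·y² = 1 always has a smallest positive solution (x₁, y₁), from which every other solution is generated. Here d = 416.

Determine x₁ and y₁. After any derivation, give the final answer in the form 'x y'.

5201 255

d=416: √d = [20; 2,1,1,9,1,1,2,40] (ℓ=8, even), read p_7/q_7
i=0: a=20 ⇒ p=20, q=1
…
i=2: a=1 ⇒ p=61, q=3
…
i=4: a=9 ⇒ p=979, q=48
…
i=6: a=1 ⇒ p=2060, q=101
i=7: a=2 ⇒ p=5201, q=255
→ (5201, 255).  Check: 5201²=27050401, 416·255²=27050400, difference 1.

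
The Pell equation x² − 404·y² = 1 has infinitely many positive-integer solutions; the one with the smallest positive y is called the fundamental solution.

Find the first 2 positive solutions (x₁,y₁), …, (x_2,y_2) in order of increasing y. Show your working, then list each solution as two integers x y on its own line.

√404 → a₀=20, period (10,40); ℓ=2 even so k=1
step 0: (20, 1)  from 20·(1,0) + (0,1)
step 1: (201, 10)  from 10·(20,1) + (1,0)
→ (201, 10).  Check: 201²=40401, 404·10²=40400, difference 1.
n=2: (201,10)∘(201,10) = (201·201+404·10·10, 201·10+10·201) = (80801,4020)

201 10
80801 4020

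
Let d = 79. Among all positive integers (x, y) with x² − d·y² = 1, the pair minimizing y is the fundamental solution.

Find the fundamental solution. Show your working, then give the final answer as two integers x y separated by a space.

80 9

√79 → a₀=8, period (1,7,1,16); ℓ=4 even so k=3
k=0  a_k=8  p_k/q_k = 8/1
k=1  a_k=1  p_k/q_k = 9/1
k=2  a_k=7  p_k/q_k = 71/8
k=3  a_k=1  p_k/q_k = 80/9
→ (80, 9).  Check: 80²=6400, 79·9²=6399, difference 1.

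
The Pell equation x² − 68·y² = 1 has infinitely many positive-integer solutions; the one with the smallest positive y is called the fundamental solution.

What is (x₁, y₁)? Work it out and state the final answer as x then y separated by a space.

[8; 4,16] for √68; ℓ=2 ⇒ convergent index 1
i=0: a=8 ⇒ p=8, q=1
i=1: a=4 ⇒ p=33, q=4
fundamental: x₁=33, y₁=4  (since 1089 − 68·16 = 1)

33 4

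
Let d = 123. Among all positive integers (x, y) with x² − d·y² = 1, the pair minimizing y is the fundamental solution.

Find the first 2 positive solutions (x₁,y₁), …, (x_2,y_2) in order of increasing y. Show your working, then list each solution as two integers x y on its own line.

d=123: √d = [11; 11,22] (ℓ=2, even), read p_1/q_1
step 0: (11, 1)  from 11·(1,0) + (0,1)
step 1: (122, 11)  from 11·(11,1) + (1,0)
(x₁, y₁) = (122, 11);  122² − 123·11² = 1 ✓
(122+11√123)^2 = 29767 + 2684√123

122 11
29767 2684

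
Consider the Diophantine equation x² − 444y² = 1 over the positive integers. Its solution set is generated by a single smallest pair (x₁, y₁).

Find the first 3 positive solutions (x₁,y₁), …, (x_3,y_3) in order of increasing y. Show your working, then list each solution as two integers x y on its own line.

295 14
174049 8260
102688615 4873386

√444 = [21; 14,42, …], period ℓ=2 (even) → k=1
a_0=21:  p_0=21·1+0=21,  q_0=21·0+1=1
a_1=14:  p_1=14·21+1=295,  q_1=14·1+0=14
fundamental: x₁=295, y₁=14  (since 87025 − 444·196 = 1)
(295+14√444)^2 = 174049 + 8260√444
(295+14√444)^3 = 102688615 + 4873386√444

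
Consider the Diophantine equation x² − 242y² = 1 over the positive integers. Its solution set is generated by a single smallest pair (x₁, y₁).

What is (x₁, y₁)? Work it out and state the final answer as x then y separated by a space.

19601 1260

d=242: √d = [15; 1,1,3,1,14,1,3,1,1,30] (ℓ=10, even), read p_9/q_9
i=0: a=15 ⇒ p=15, q=1
…
i=2: a=1 ⇒ p=31, q=2
…
i=4: a=1 ⇒ p=140, q=9
i=5: a=14 ⇒ p=2069, q=133
i=6: a=1 ⇒ p=2209, q=142
i=7: a=3 ⇒ p=8696, q=559
i=8: a=1 ⇒ p=10905, q=701
i=9: a=1 ⇒ p=19601, q=1260
fundamental: x₁=19601, y₁=1260  (since 384199201 − 242·1587600 = 1)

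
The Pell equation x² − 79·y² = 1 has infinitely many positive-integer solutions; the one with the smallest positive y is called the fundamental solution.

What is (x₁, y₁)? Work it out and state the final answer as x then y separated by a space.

[8; 1,7,1,16] for √79; ℓ=4 ⇒ convergent index 3
a_0=8:  p_0=8·1+0=8,  q_0=8·0+1=1
…
a_2=7:  p_2=7·9+8=71,  q_2=7·1+1=8
a_3=1:  p_3=1·71+9=80,  q_3=1·8+1=9
(x₁, y₁) = (80, 9);  80² − 79·9² = 1 ✓

80 9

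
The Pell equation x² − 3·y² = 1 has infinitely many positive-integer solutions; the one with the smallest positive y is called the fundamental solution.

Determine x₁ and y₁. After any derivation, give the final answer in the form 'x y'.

√3 = [1; 1,2, …], period ℓ=2 (even) → k=1
a_0=1:  p_0=1·1+0=1,  q_0=1·0+1=1
a_1=1:  p_1=1·1+1=2,  q_1=1·1+0=1
fundamental: x₁=2, y₁=1  (since 4 − 3·1 = 1)

2 1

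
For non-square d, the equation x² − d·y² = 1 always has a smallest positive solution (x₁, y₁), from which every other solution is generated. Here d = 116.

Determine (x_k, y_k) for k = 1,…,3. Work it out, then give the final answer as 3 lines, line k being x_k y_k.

9801 910
192119201 17837820
3765920568201 349656946730

d=116: √d = [10; 1,3,2,1,4,1,2,3,1,20] (ℓ=10, even), read p_9/q_9
i=0: a=10 ⇒ p=10, q=1
…
i=2: a=3 ⇒ p=43, q=4
i=3: a=2 ⇒ p=97, q=9
i=4: a=1 ⇒ p=140, q=13
i=5: a=4 ⇒ p=657, q=61
i=6: a=1 ⇒ p=797, q=74
i=7: a=2 ⇒ p=2251, q=209
i=8: a=3 ⇒ p=7550, q=701
i=9: a=1 ⇒ p=9801, q=910
fundamental: x₁=9801, y₁=910  (since 96059601 − 116·828100 = 1)
(9801+910√116)^2 = 192119201 + 17837820√116
(9801+910√116)^3 = 3765920568201 + 349656946730√116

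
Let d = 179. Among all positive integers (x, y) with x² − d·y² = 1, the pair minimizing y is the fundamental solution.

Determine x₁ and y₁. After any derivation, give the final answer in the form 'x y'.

d=179: √d = [13; 2,1,1,1,3,…,1,2,26] (ℓ=14, even), read p_13/q_13
step 0: (13, 1)  from 13·(1,0) + (0,1)
step 1: (27, 2)  from 2·(13,1) + (1,0)
…
step 3: (67, 5)  from 1·(40,3) + (27,2)
step 4: (107, 8)  from 1·(67,5) + (40,3)
step 5: (388, 29)  from 3·(107,8) + (67,5)
step 6: (2047, 153)  from 5·(388,29) + (107,8)
step 7: (26999, 2018)  from 13·(2047,153) + (388,29)
…
step 10: (575167, 42990)  from 1·(438125,32747) + (137042,10243)
step 11: (1013292, 75737)  from 1·(575167,42990) + (438125,32747)
step 12: (1588459, 118727)  from 1·(1013292,75737) + (575167,42990)
step 13: (4190210, 313191)  from 2·(1588459,118727) + (1013292,75737)
(x₁, y₁) = (4190210, 313191);  4190210² − 179·313191² = 1 ✓

4190210 313191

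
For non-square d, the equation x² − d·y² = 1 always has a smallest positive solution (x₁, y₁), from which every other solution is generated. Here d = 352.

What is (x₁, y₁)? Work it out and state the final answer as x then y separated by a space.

√352 → a₀=18, period (1,3,5,9,5,3,1,36); ℓ=8 even so k=7
a_0=18:  p_0=18·1+0=18,  q_0=18·0+1=1
…
a_2=3:  p_2=3·19+18=75,  q_2=3·1+1=4
a_3=5:  p_3=5·75+19=394,  q_3=5·4+1=21
a_4=9:  p_4=9·394+75=3621,  q_4=9·21+4=193
a_5=5:  p_5=5·3621+394=18499,  q_5=5·193+21=986
a_6=3:  p_6=3·18499+3621=59118,  q_6=3·986+193=3151
a_7=1:  p_7=1·59118+18499=77617,  q_7=1·3151+986=4137
→ (77617, 4137).  Check: 77617²=6024398689, 352·4137²=6024398688, difference 1.

77617 4137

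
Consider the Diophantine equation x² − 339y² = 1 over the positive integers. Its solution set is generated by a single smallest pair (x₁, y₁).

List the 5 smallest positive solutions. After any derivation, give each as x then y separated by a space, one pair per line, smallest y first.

d=339: √d = [18; 2,2,2,1,17,1,2,2,2,36] (ℓ=10, even), read p_9/q_9
a_0=18:  p_0=18·1+0=18,  q_0=18·0+1=1
a_1=2:  p_1=2·18+1=37,  q_1=2·1+0=2
…
a_3=2:  p_3=2·92+37=221,  q_3=2·5+2=12
a_4=1:  p_4=1·221+92=313,  q_4=1·12+5=17
…
a_8=2:  p_8=2·17252+5855=40359,  q_8=2·937+318=2192
a_9=2:  p_9=2·40359+17252=97970,  q_9=2·2192+937=5321
(x₁, y₁) = (97970, 5321);  97970² − 339·5321² = 1 ✓
(x_2, y_2) = (97970·97970 + 339·5321·5321, 97970·5321 + 5321·97970) = (19196241799, 1042596740)
(x_3, y_3) = (97970·19196241799 + 339·5321·1042596740, 97970·1042596740 + 5321·19196241799) = (3761311617998090, 204286405230279)
(x_4, y_4) = (97970·3761311617998090 + 339·5321·204286405230279, 97970·204286405230279 + 5321·3761311617998090) = (736991398411349512801, 40027878239778270520)
(x_5, y_5) = (97970·736991398411349512801 + 339·5321·40027878239778270520, 97970·40027878239778270520 + 5321·736991398411349512801) = (144406094600958511920229850, 7843062462097867920458521)

97970 5321
19196241799 1042596740
3761311617998090 204286405230279
736991398411349512801 40027878239778270520
144406094600958511920229850 7843062462097867920458521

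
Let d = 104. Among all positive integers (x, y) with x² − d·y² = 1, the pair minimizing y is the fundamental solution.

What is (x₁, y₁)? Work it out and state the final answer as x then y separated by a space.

51 5

√104 = [10; 5,20, …], period ℓ=2 (even) → k=1
i=0: a=10 ⇒ p=10, q=1
i=1: a=5 ⇒ p=51, q=5
(x₁, y₁) = (51, 5);  51² − 104·5² = 1 ✓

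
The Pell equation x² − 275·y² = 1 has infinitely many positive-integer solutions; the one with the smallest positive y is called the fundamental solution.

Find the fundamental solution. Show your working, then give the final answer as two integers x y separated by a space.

√275 = [16; 1,1,2,1,1,32, …], period ℓ=6 (even) → k=5
i=0: a=16 ⇒ p=16, q=1
i=1: a=1 ⇒ p=17, q=1
i=2: a=1 ⇒ p=33, q=2
…
i=4: a=1 ⇒ p=116, q=7
i=5: a=1 ⇒ p=199, q=12
(x₁, y₁) = (199, 12);  199² − 275·12² = 1 ✓

199 12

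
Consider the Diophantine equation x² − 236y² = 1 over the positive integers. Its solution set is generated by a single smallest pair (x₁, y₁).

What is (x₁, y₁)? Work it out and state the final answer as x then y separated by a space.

561799 36570

√236 = [15; 2,1,3,5,1,6,1,5,3,1,2,30, …], period ℓ=12 (even) → k=11
i=0: a=15 ⇒ p=15, q=1
…
i=4: a=5 ⇒ p=891, q=58
i=5: a=1 ⇒ p=1060, q=69
…
i=8: a=5 ⇒ p=48806, q=3177
i=9: a=3 ⇒ p=154729, q=10072
i=10: a=1 ⇒ p=203535, q=13249
i=11: a=2 ⇒ p=561799, q=36570
→ (561799, 36570).  Check: 561799²=315618116401, 236·36570²=315618116400, difference 1.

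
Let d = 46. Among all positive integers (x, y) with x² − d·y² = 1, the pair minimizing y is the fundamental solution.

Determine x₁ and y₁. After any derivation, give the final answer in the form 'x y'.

24335 3588

[6; 1,3,1,1,2,6,2,1,1,3,1,12] for √46; ℓ=12 ⇒ convergent index 11
step 0: (6, 1)  from 6·(1,0) + (0,1)
…
step 2: (27, 4)  from 3·(7,1) + (6,1)
…
step 4: (61, 9)  from 1·(34,5) + (27,4)
step 5: (156, 23)  from 2·(61,9) + (34,5)
step 6: (997, 147)  from 6·(156,23) + (61,9)
step 7: (2150, 317)  from 2·(997,147) + (156,23)
step 8: (3147, 464)  from 1·(2150,317) + (997,147)
step 9: (5297, 781)  from 1·(3147,464) + (2150,317)
step 10: (19038, 2807)  from 3·(5297,781) + (3147,464)
step 11: (24335, 3588)  from 1·(19038,2807) + (5297,781)
fundamental: x₁=24335, y₁=3588  (since 592192225 − 46·12873744 = 1)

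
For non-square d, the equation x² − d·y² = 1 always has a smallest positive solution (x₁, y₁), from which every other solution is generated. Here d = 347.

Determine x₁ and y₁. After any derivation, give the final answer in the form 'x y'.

641602 34443

√347 → a₀=18, period (1,1,1,2,4,…,1,1,36); ℓ=14 even so k=13
step 0: (18, 1)  from 18·(1,0) + (0,1)
step 1: (19, 1)  from 1·(18,1) + (1,0)
…
step 3: (56, 3)  from 1·(37,2) + (19,1)
step 4: (149, 8)  from 2·(56,3) + (37,2)
step 5: (652, 35)  from 4·(149,8) + (56,3)
step 6: (801, 43)  from 1·(652,35) + (149,8)
…
step 8: (15070, 809)  from 1·(14269,766) + (801,43)
step 9: (74549, 4002)  from 4·(15070,809) + (14269,766)
step 10: (164168, 8813)  from 2·(74549,4002) + (15070,809)
step 11: (238717, 12815)  from 1·(164168,8813) + (74549,4002)
step 12: (402885, 21628)  from 1·(238717,12815) + (164168,8813)
step 13: (641602, 34443)  from 1·(402885,21628) + (238717,12815)
fundamental: x₁=641602, y₁=34443  (since 411653126404 − 347·1186320249 = 1)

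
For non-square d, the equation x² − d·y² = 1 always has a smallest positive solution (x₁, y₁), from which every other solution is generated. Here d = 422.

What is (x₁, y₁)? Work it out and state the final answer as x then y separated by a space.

[20; 1,1,5,2,1,…,1,1,40] for √422; ℓ=14 ⇒ convergent index 13
i=0: a=20 ⇒ p=20, q=1
…
i=4: a=2 ⇒ p=493, q=24
i=5: a=1 ⇒ p=719, q=35
i=6: a=3 ⇒ p=2650, q=129
i=7: a=20 ⇒ p=53719, q=2615
…
i=10: a=2 ⇒ p=598859, q=29152
i=11: a=5 ⇒ p=3211821, q=156349
i=12: a=1 ⇒ p=3810680, q=185501
i=13: a=1 ⇒ p=7022501, q=341850
→ (7022501, 341850).  Check: 7022501²=49315520295001, 422·341850²=49315520295000, difference 1.

7022501 341850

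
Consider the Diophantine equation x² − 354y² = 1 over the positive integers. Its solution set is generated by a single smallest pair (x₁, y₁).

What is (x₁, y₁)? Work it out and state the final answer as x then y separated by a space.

√354 = [18; 1,4,2,2,18,2,2,4,1,36, …], period ℓ=10 (even) → k=9
k=0  a_k=18  p_k/q_k = 18/1
k=1  a_k=1  p_k/q_k = 19/1
…
k=3  a_k=2  p_k/q_k = 207/11
k=4  a_k=2  p_k/q_k = 508/27
k=5  a_k=18  p_k/q_k = 9351/497
k=6  a_k=2  p_k/q_k = 19210/1021
k=7  a_k=2  p_k/q_k = 47771/2539
k=8  a_k=4  p_k/q_k = 210294/11177
k=9  a_k=1  p_k/q_k = 258065/13716
fundamental: x₁=258065, y₁=13716  (since 66597544225 − 354·188128656 = 1)

258065 13716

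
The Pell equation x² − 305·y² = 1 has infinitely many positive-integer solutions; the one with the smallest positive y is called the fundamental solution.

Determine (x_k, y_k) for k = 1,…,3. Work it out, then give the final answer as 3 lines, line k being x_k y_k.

[17; 2,6,2,34] for √305; ℓ=4 ⇒ convergent index 3
a_0=17:  p_0=17·1+0=17,  q_0=17·0+1=1
a_1=2:  p_1=2·17+1=35,  q_1=2·1+0=2
a_2=6:  p_2=6·35+17=227,  q_2=6·2+1=13
a_3=2:  p_3=2·227+35=489,  q_3=2·13+2=28
→ (489, 28).  Check: 489²=239121, 305·28²=239120, difference 1.
n=2: (489,28)∘(489,28) = (489·489+305·28·28, 489·28+28·489) = (478241,27384)
n=3: (478241,27384)∘(489,28) = (489·478241+305·28·27384, 489·27384+28·478241) = (467719209,26781524)

489 28
478241 27384
467719209 26781524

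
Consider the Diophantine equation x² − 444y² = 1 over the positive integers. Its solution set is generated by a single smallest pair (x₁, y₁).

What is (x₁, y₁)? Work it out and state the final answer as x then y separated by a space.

√444 = [21; 14,42, …], period ℓ=2 (even) → k=1
k=0  a_k=21  p_k/q_k = 21/1
k=1  a_k=14  p_k/q_k = 295/14
→ (295, 14).  Check: 295²=87025, 444·14²=87024, difference 1.

295 14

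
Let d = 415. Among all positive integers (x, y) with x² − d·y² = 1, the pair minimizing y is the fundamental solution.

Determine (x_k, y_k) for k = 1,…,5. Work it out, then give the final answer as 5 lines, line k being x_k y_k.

√415 = [20; 2,1,2,4,6,…,1,2,40, …], period ℓ=16 (even) → k=15
k=0  a_k=20  p_k/q_k = 20/1
k=1  a_k=2  p_k/q_k = 41/2
…
k=4  a_k=4  p_k/q_k = 713/35
…
k=8  a_k=3  p_k/q_k = 33939/1666
…
k=10  a_k=1  p_k/q_k = 77473/3803
k=11  a_k=6  p_k/q_k = 508372/24955
k=12  a_k=4  p_k/q_k = 2110961/103623
…
k=14  a_k=1  p_k/q_k = 6841255/335824
k=15  a_k=2  p_k/q_k = 18412804/903849
(x₁, y₁) = (18412804, 903849);  18412804² − 415·903849² = 1 ✓
k=2:  x_2 = 18412804·18412804+415·903849·903849 = 678062702284831,  y_2 = 18412804·903849+903849·18412804 = 33284788965192
k=3:  x_3 = 18412804·678062702284831+415·903849·33284788965192 = 24970071273761872339444,  y_3 = 18412804·33284788965192+903849·678062702284831 = 1225732590794885332887
k=4:  x_4 = 18412804·24970071273761872339444+415·903849·1225732590794885332887 = 919538056459614718055705397121,  y_4 = 18412804·1225732590794885332887+903849·24970071273761872339444 = 45138347901436822389057205104
k=5:  x_5 = 18412804·919538056459614718055705397121+415·903849·45138347901436822389057205104 = 33862548008263614468078655355989935124,  y_5 = 18412804·45138347901436822389057205104+903849·919538056459614718055705397121 = 1662247105585933832332453329850170345

18412804 903849
678062702284831 33284788965192
24970071273761872339444 1225732590794885332887
919538056459614718055705397121 45138347901436822389057205104
33862548008263614468078655355989935124 1662247105585933832332453329850170345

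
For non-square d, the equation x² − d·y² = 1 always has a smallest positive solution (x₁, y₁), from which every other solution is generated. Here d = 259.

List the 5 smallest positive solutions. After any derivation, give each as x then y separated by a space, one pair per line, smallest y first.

847225 52644
1435580401249 89202625800
2432519210895520825 151149389286757356
4121782176900479681520001 256115082676856799248400
6984153809646585277140670173625 433974201841648854097164622644

[16; 10,1,2,3,4,3,2,1,10,32] for √259; ℓ=10 ⇒ convergent index 9
i=0: a=16 ⇒ p=16, q=1
…
i=2: a=1 ⇒ p=177, q=11
i=3: a=2 ⇒ p=515, q=32
i=4: a=3 ⇒ p=1722, q=107
i=5: a=4 ⇒ p=7403, q=460
…
i=7: a=2 ⇒ p=55265, q=3434
i=8: a=1 ⇒ p=79196, q=4921
i=9: a=10 ⇒ p=847225, q=52644
fundamental: x₁=847225, y₁=52644  (since 717790200625 − 259·2771390736 = 1)
(847225+52644√259)^2 = 1435580401249 + 89202625800√259
(847225+52644√259)^3 = 2432519210895520825 + 151149389286757356√259
(847225+52644√259)^4 = 4121782176900479681520001 + 256115082676856799248400√259
(847225+52644√259)^5 = 6984153809646585277140670173625 + 433974201841648854097164622644√259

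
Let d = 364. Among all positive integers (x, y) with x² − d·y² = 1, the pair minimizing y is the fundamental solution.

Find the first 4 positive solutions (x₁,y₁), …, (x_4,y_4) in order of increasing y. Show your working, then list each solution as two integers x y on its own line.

4954951 259710
49103078824801 2573700648420
486606699052048124551 25505121203178395130
4822224700149240710505379201 252753251621617410554928840

√364 = [19; 12,1,2,3,1,8,1,3,2,1,12,38, …], period ℓ=12 (even) → k=11
a_0=19:  p_0=19·1+0=19,  q_0=19·0+1=1
a_1=12:  p_1=12·19+1=229,  q_1=12·1+0=12
a_2=1:  p_2=1·229+19=248,  q_2=1·12+1=13
a_3=2:  p_3=2·248+229=725,  q_3=2·13+12=38
a_4=3:  p_4=3·725+248=2423,  q_4=3·38+13=127
a_5=1:  p_5=1·2423+725=3148,  q_5=1·127+38=165
a_6=8:  p_6=8·3148+2423=27607,  q_6=8·165+127=1447
a_7=1:  p_7=1·27607+3148=30755,  q_7=1·1447+165=1612
a_8=3:  p_8=3·30755+27607=119872,  q_8=3·1612+1447=6283
…
a_10=1:  p_10=1·270499+119872=390371,  q_10=1·14178+6283=20461
a_11=12:  p_11=12·390371+270499=4954951,  q_11=12·20461+14178=259710
fundamental: x₁=4954951, y₁=259710  (since 24551539412401 − 364·67449284100 = 1)
n=2: (4954951,259710)∘(4954951,259710) = (4954951·4954951+364·259710·259710, 4954951·259710+259710·4954951) = (49103078824801,2573700648420)
n=3: (49103078824801,2573700648420)∘(4954951,259710) = (4954951·49103078824801+364·259710·2573700648420, 4954951·2573700648420+259710·49103078824801) = (486606699052048124551,25505121203178395130)
n=4: (486606699052048124551,25505121203178395130)∘(4954951,259710) = (4954951·486606699052048124551+364·259710·25505121203178395130, 4954951·25505121203178395130+259710·486606699052048124551) = (4822224700149240710505379201,252753251621617410554928840)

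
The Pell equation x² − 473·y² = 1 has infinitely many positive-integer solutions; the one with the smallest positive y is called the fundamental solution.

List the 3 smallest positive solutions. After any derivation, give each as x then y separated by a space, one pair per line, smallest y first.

87 4
15137 696
2633751 121100

d=473: √d = [21; 1,2,1,42] (ℓ=4, even), read p_3/q_3
i=0: a=21 ⇒ p=21, q=1
…
i=2: a=2 ⇒ p=65, q=3
i=3: a=1 ⇒ p=87, q=4
fundamental: x₁=87, y₁=4  (since 7569 − 473·16 = 1)
(x_2, y_2) = (87·87 + 473·4·4, 87·4 + 4·87) = (15137, 696)
(x_3, y_3) = (87·15137 + 473·4·696, 87·696 + 4·15137) = (2633751, 121100)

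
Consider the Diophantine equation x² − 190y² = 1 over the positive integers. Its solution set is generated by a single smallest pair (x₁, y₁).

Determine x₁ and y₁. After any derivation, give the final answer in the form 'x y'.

[13; 1,3,1,1,1,…,3,1,26] for √190; ℓ=14 ⇒ convergent index 13
step 0: (13, 1)  from 13·(1,0) + (0,1)
step 1: (14, 1)  from 1·(13,1) + (1,0)
step 2: (55, 4)  from 3·(14,1) + (13,1)
step 3: (69, 5)  from 1·(55,4) + (14,1)
step 4: (124, 9)  from 1·(69,5) + (55,4)
step 5: (193, 14)  from 1·(124,9) + (69,5)
step 6: (510, 37)  from 2·(193,14) + (124,9)
step 7: (1213, 88)  from 2·(510,37) + (193,14)
step 8: (2936, 213)  from 2·(1213,88) + (510,37)
step 9: (4149, 301)  from 1·(2936,213) + (1213,88)
…
step 12: (40787, 2959)  from 3·(11234,815) + (7085,514)
step 13: (52021, 3774)  from 1·(40787,2959) + (11234,815)
(x₁, y₁) = (52021, 3774);  52021² − 190·3774² = 1 ✓

52021 3774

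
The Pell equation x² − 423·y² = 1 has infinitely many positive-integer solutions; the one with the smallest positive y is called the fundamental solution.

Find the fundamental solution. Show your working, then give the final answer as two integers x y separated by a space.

4607 224

√423 → a₀=20, period (1,1,3,4,3,1,1,40); ℓ=8 even so k=7
i=0: a=20 ⇒ p=20, q=1
…
i=3: a=3 ⇒ p=144, q=7
…
i=5: a=3 ⇒ p=1995, q=97
i=6: a=1 ⇒ p=2612, q=127
i=7: a=1 ⇒ p=4607, q=224
(x₁, y₁) = (4607, 224);  4607² − 423·224² = 1 ✓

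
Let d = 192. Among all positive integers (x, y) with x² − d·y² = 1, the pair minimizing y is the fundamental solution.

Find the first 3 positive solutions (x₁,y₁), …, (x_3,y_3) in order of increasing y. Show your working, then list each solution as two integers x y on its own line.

√192 → a₀=13, period (1,5,1,26); ℓ=4 even so k=3
step 0: (13, 1)  from 13·(1,0) + (0,1)
…
step 2: (83, 6)  from 5·(14,1) + (13,1)
step 3: (97, 7)  from 1·(83,6) + (14,1)
fundamental: x₁=97, y₁=7  (since 9409 − 192·49 = 1)
(x_2, y_2) = (97·97 + 192·7·7, 97·7 + 7·97) = (18817, 1358)
(x_3, y_3) = (97·18817 + 192·7·1358, 97·1358 + 7·18817) = (3650401, 263445)

97 7
18817 1358
3650401 263445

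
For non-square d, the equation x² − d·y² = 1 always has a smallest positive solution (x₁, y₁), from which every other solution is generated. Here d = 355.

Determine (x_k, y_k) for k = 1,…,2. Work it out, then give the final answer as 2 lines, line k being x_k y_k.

√355 → a₀=18, period (1,5,3,3,1,6,1,3,3,5,1,36); ℓ=12 even so k=11
step 0: (18, 1)  from 18·(1,0) + (0,1)
step 1: (19, 1)  from 1·(18,1) + (1,0)
step 2: (113, 6)  from 5·(19,1) + (18,1)
…
step 4: (1187, 63)  from 3·(358,19) + (113,6)
step 5: (1545, 82)  from 1·(1187,63) + (358,19)
…
step 7: (12002, 637)  from 1·(10457,555) + (1545,82)
step 8: (46463, 2466)  from 3·(12002,637) + (10457,555)
step 9: (151391, 8035)  from 3·(46463,2466) + (12002,637)
step 10: (803418, 42641)  from 5·(151391,8035) + (46463,2466)
step 11: (954809, 50676)  from 1·(803418,42641) + (151391,8035)
→ (954809, 50676).  Check: 954809²=911660226481, 355·50676²=911660226480, difference 1.
(x_2, y_2) = (954809·954809 + 355·50676·50676, 954809·50676 + 50676·954809) = (1823320452961, 96771801768)

954809 50676
1823320452961 96771801768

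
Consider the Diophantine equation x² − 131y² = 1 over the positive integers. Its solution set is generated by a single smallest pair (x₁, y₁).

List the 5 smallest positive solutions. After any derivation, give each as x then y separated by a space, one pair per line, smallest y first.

√131 → a₀=11, period (2,4,11,4,2,22); ℓ=6 even so k=5
i=0: a=11 ⇒ p=11, q=1
i=1: a=2 ⇒ p=23, q=2
…
i=4: a=4 ⇒ p=4727, q=413
i=5: a=2 ⇒ p=10610, q=927
(x₁, y₁) = (10610, 927);  10610² − 131·927² = 1 ✓
n=2: (10610,927)∘(10610,927) = (10610·10610+131·927·927, 10610·927+927·10610) = (225144199,19670940)
n=3: (225144199,19670940)∘(10610,927) = (10610·225144199+131·927·19670940, 10610·19670940+927·225144199) = (4777559892170,417417345873)
n=4: (4777559892170,417417345873)∘(10610,927) = (10610·4777559892170+131·927·417417345873, 10610·417417345873+927·4777559892170) = (101379820686703201,8857596059754120)
n=5: (101379820686703201,8857596059754120)∘(10610,927) = (10610·101379820686703201+131·927·8857596059754120, 10610·8857596059754120+927·101379820686703201) = (2151279790194282033050,187958187970565080527)

10610 927
225144199 19670940
4777559892170 417417345873
101379820686703201 8857596059754120
2151279790194282033050 187958187970565080527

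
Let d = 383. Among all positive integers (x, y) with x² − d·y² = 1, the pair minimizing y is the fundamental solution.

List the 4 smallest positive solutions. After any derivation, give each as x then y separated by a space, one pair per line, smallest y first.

18768 959
704475647 35997024
26443197867024 1351184291905
992571874432137217 50718053544949056

√383 → a₀=19, period (1,1,3,19,3,1,1,38); ℓ=8 even so k=7
a_0=19:  p_0=19·1+0=19,  q_0=19·0+1=1
a_1=1:  p_1=1·19+1=20,  q_1=1·1+0=1
a_2=1:  p_2=1·20+19=39,  q_2=1·1+1=2
…
a_5=3:  p_5=3·2642+137=8063,  q_5=3·135+7=412
a_6=1:  p_6=1·8063+2642=10705,  q_6=1·412+135=547
a_7=1:  p_7=1·10705+8063=18768,  q_7=1·547+412=959
(x₁, y₁) = (18768, 959);  18768² − 383·959² = 1 ✓
(x_2, y_2) = (18768·18768 + 383·959·959, 18768·959 + 959·18768) = (704475647, 35997024)
(x_3, y_3) = (18768·704475647 + 383·959·35997024, 18768·35997024 + 959·704475647) = (26443197867024, 1351184291905)
(x_4, y_4) = (18768·26443197867024 + 383·959·1351184291905, 18768·1351184291905 + 959·26443197867024) = (992571874432137217, 50718053544949056)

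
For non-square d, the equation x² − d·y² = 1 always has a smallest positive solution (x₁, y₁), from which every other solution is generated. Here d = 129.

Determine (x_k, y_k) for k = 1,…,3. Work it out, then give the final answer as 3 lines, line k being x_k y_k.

[11; 2,1,3,1,6,1,3,1,2,22] for √129; ℓ=10 ⇒ convergent index 9
a_0=11:  p_0=11·1+0=11,  q_0=11·0+1=1
a_1=2:  p_1=2·11+1=23,  q_1=2·1+0=2
…
a_3=3:  p_3=3·34+23=125,  q_3=3·3+2=11
…
a_7=3:  p_7=3·1238+1079=4793,  q_7=3·109+95=422
a_8=1:  p_8=1·4793+1238=6031,  q_8=1·422+109=531
a_9=2:  p_9=2·6031+4793=16855,  q_9=2·531+422=1484
fundamental: x₁=16855, y₁=1484  (since 284091025 − 129·2202256 = 1)
(16855+1484√129)^2 = 568182049 + 50025640√129
(16855+1484√129)^3 = 19153416854935 + 1686364322916√129

16855 1484
568182049 50025640
19153416854935 1686364322916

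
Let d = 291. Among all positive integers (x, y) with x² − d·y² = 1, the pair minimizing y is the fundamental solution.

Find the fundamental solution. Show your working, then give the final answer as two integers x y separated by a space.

290 17

√291 → a₀=17, period (17,34); ℓ=2 even so k=1
k=0  a_k=17  p_k/q_k = 17/1
k=1  a_k=17  p_k/q_k = 290/17
→ (290, 17).  Check: 290²=84100, 291·17²=84099, difference 1.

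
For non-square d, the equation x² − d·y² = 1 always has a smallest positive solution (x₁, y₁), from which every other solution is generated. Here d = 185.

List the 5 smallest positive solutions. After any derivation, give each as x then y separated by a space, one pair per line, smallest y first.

9249 680
171088001 12578640
3164785833249 232679682040
58542208172352001 4304108745797280
1082913763607381481249 79617403347078403400

[13; 1,1,1,1,26] for √185; ℓ=5 ⇒ convergent index 9
a_0=13:  p_0=13·1+0=13,  q_0=13·0+1=1
a_1=1:  p_1=1·13+1=14,  q_1=1·1+0=1
…
a_4=1:  p_4=1·41+27=68,  q_4=1·3+2=5
…
a_6=1:  p_6=1·1809+68=1877,  q_6=1·133+5=138
a_7=1:  p_7=1·1877+1809=3686,  q_7=1·138+133=271
a_8=1:  p_8=1·3686+1877=5563,  q_8=1·271+138=409
a_9=1:  p_9=1·5563+3686=9249,  q_9=1·409+271=680
fundamental: x₁=9249, y₁=680  (since 85544001 − 185·462400 = 1)
(9249+680√185)^2 = 171088001 + 12578640√185
(9249+680√185)^3 = 3164785833249 + 232679682040√185
(9249+680√185)^4 = 58542208172352001 + 4304108745797280√185
(9249+680√185)^5 = 1082913763607381481249 + 79617403347078403400√185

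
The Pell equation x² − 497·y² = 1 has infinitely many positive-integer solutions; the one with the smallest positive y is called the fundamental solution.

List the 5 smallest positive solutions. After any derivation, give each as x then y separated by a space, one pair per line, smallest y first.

1201887 53912
2889064721537 129592263888
6944658661946678751 311510514535059400
16693389930459326703284737 748800875565868281911712
40127136686692992928199618718687 1799948075862157952969508541688

[22; 3,2,2,5,6,5,2,2,3,44] for √497; ℓ=10 ⇒ convergent index 9
step 0: (22, 1)  from 22·(1,0) + (0,1)
…
step 2: (156, 7)  from 2·(67,3) + (22,1)
…
step 4: (2051, 92)  from 5·(379,17) + (156,7)
…
step 7: (143637, 6443)  from 2·(65476,2937) + (12685,569)
step 8: (352750, 15823)  from 2·(143637,6443) + (65476,2937)
step 9: (1201887, 53912)  from 3·(352750,15823) + (143637,6443)
(x₁, y₁) = (1201887, 53912);  1201887² − 497·53912² = 1 ✓
n=2: (1201887,53912)∘(1201887,53912) = (1201887·1201887+497·53912·53912, 1201887·53912+53912·1201887) = (2889064721537,129592263888)
n=3: (2889064721537,129592263888)∘(1201887,53912) = (1201887·2889064721537+497·53912·129592263888, 1201887·129592263888+53912·2889064721537) = (6944658661946678751,311510514535059400)
n=4: (6944658661946678751,311510514535059400)∘(1201887,53912) = (1201887·6944658661946678751+497·53912·311510514535059400, 1201887·311510514535059400+53912·6944658661946678751) = (16693389930459326703284737,748800875565868281911712)
n=5: (16693389930459326703284737,748800875565868281911712)∘(1201887,53912) = (1201887·16693389930459326703284737+497·53912·748800875565868281911712, 1201887·748800875565868281911712+53912·16693389930459326703284737) = (40127136686692992928199618718687,1799948075862157952969508541688)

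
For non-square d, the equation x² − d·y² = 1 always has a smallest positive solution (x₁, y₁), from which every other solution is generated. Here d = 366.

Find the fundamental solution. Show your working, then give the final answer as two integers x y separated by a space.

907925 47458

√366 → a₀=19, period (7,1,1,1,2,12,2,1,1,1,7,38); ℓ=12 even so k=11
k=0  a_k=19  p_k/q_k = 19/1
k=1  a_k=7  p_k/q_k = 134/7
k=2  a_k=1  p_k/q_k = 153/8
k=3  a_k=1  p_k/q_k = 287/15
…
k=8  a_k=1  p_k/q_k = 44499/2326
…
k=10  a_k=1  p_k/q_k = 119053/6223
k=11  a_k=7  p_k/q_k = 907925/47458
(x₁, y₁) = (907925, 47458);  907925² − 366·47458² = 1 ✓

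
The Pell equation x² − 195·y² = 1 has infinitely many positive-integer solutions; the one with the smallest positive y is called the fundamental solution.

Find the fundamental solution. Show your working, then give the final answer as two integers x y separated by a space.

√195 = [13; 1,26, …], period ℓ=2 (even) → k=1
k=0  a_k=13  p_k/q_k = 13/1
k=1  a_k=1  p_k/q_k = 14/1
fundamental: x₁=14, y₁=1  (since 196 − 195·1 = 1)

14 1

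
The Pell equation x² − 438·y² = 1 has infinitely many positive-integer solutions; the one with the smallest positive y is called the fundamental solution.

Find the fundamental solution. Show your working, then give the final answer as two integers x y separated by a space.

√438 = [20; 1,12,1,40, …], period ℓ=4 (even) → k=3
k=0  a_k=20  p_k/q_k = 20/1
k=1  a_k=1  p_k/q_k = 21/1
k=2  a_k=12  p_k/q_k = 272/13
k=3  a_k=1  p_k/q_k = 293/14
fundamental: x₁=293, y₁=14  (since 85849 − 438·196 = 1)

293 14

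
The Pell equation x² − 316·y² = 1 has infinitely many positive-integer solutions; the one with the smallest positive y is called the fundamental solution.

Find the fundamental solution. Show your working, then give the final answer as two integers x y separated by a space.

12799 720

√316 → a₀=17, period (1,3,2,8,2,3,1,34); ℓ=8 even so k=7
k=0  a_k=17  p_k/q_k = 17/1
k=1  a_k=1  p_k/q_k = 18/1
k=2  a_k=3  p_k/q_k = 71/4
…
k=4  a_k=8  p_k/q_k = 1351/76
…
k=6  a_k=3  p_k/q_k = 9937/559
k=7  a_k=1  p_k/q_k = 12799/720
→ (12799, 720).  Check: 12799²=163814401, 316·720²=163814400, difference 1.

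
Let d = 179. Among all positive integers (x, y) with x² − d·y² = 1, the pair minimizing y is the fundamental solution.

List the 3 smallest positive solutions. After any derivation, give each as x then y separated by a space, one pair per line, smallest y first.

4190210 313191
35115719688199 2624672120220
294284479589372473370 21995854729733779209

[13; 2,1,1,1,3,…,1,2,26] for √179; ℓ=14 ⇒ convergent index 13
a_0=13:  p_0=13·1+0=13,  q_0=13·0+1=1
a_1=2:  p_1=2·13+1=27,  q_1=2·1+0=2
a_2=1:  p_2=1·27+13=40,  q_2=1·2+1=3
a_3=1:  p_3=1·40+27=67,  q_3=1·3+2=5
a_4=1:  p_4=1·67+40=107,  q_4=1·5+3=8
a_5=3:  p_5=3·107+67=388,  q_5=3·8+5=29
a_6=5:  p_6=5·388+107=2047,  q_6=5·29+8=153
a_7=13:  p_7=13·2047+388=26999,  q_7=13·153+29=2018
a_8=5:  p_8=5·26999+2047=137042,  q_8=5·2018+153=10243
a_9=3:  p_9=3·137042+26999=438125,  q_9=3·10243+2018=32747
a_10=1:  p_10=1·438125+137042=575167,  q_10=1·32747+10243=42990
a_11=1:  p_11=1·575167+438125=1013292,  q_11=1·42990+32747=75737
a_12=1:  p_12=1·1013292+575167=1588459,  q_12=1·75737+42990=118727
a_13=2:  p_13=2·1588459+1013292=4190210,  q_13=2·118727+75737=313191
fundamental: x₁=4190210, y₁=313191  (since 17557859844100 − 179·98088602481 = 1)
(4190210+313191√179)^2 = 35115719688199 + 2624672120220√179
(4190210+313191√179)^3 = 294284479589372473370 + 21995854729733779209√179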